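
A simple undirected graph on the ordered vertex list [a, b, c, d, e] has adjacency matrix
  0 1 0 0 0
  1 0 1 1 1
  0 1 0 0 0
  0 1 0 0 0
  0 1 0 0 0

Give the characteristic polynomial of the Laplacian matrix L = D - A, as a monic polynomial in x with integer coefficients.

x^5 - 8x^4 + 18x^3 - 16x^2 + 5x

With the vertex order [a, b, c, d, e], the degrees are [1, 4, 1, 1, 1], giving D = diag(1, 4, 1, 1, 1) and L = D - A. The eigenvalues of L are [0, 1, 1, 1, 5]; the characteristic polynomial is the product of (x - lambda_i), which multiplies out to x^5 - 8x^4 + 18x^3 - 16x^2 + 5x. The coefficient of x^4 equals -trace(L) = -8, matching the sum of degrees. By the matrix-tree theorem the graph has (1/5) * product of the nonzero eigenvalues = 1 spanning tree.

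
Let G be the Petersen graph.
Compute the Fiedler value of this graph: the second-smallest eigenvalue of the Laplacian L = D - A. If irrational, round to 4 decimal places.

The graph has 10 vertices and degree multiset [3, 3, 3, 3, 3, 3, 3, 3, 3, 3]; D is the diagonal matrix of degrees and L = D - A. The smallest Laplacian eigenvalue is always 0. The next one, lambda_2 = 2, measures how hard the graph is to disconnect: larger values mean better connectivity. By the matrix-tree theorem the graph has (1/10) * product of the nonzero eigenvalues = 2000 spanning trees. The eigenvalues sum to 30, which equals trace(L) = 2|E|.

2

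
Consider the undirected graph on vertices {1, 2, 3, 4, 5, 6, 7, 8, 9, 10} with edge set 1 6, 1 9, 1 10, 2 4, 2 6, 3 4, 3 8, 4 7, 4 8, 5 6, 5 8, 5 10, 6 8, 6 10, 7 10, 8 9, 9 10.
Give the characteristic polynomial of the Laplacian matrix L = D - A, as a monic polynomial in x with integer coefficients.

x^10 - 34x^9 + 496x^8 - 4064x^7 + 20556x^6 - 66402x^5 + 136731x^4 - 172876x^3 + 121752x^2 - 36400x

Reading degrees in the order [1, 2, 3, 4, 5, 6, 7, 8, 9, 10] gives [3, 2, 2, 4, 3, 5, 2, 5, 3, 5]; set D = diag(3, 2, 2, 4, 3, 5, 2, 5, 3, 5) and form L = D - A. Computing det(xI - L) by cofactor expansion (or equivalently via sum-over-permutations) gives x^10 - 34x^9 + 496x^8 - 4064x^7 + 20556x^6 - 66402x^5 + 136731x^4 - 172876x^3 + 121752x^2 - 36400x. The constant term is 0 because L is singular (the all-ones vector lies in its kernel). The largest eigenvalue, 7.0730, is at most the vertex count 10. There is one zero in the spectrum, matching the 1 component.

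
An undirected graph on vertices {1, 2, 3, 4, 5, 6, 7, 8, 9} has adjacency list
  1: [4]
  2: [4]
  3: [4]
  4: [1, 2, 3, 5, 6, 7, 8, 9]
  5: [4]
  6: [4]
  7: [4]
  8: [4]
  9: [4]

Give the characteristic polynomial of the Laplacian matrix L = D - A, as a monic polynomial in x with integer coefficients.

Each diagonal entry of L is the vertex degree and each off-diagonal entry is -1 where an edge is present, 0 otherwise; in the order [1, 2, 3, 4, 5, 6, 7, 8, 9] the diagonal is [1, 1, 1, 8, 1, 1, 1, 1, 1]. L has integer entries, so p(x) = det(xI - L) has integer coefficients. Expanding the determinant yields x^9 - 16x^8 + 84x^7 - 224x^6 + 350x^5 - 336x^4 + 196x^3 - 64x^2 + 9x. The coefficient of x^8 equals -trace(L) = -16, matching the sum of degrees.

x^9 - 16x^8 + 84x^7 - 224x^6 + 350x^5 - 336x^4 + 196x^3 - 64x^2 + 9x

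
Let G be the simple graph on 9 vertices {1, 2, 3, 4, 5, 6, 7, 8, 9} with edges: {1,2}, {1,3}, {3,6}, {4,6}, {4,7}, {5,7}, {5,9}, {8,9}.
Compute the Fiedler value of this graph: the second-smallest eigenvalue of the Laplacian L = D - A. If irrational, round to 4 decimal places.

Each diagonal entry of L is the vertex degree and each off-diagonal entry is -1 where an edge is present, 0 otherwise; in the order [1, 2, 3, 4, 5, 6, 7, 8, 9] the diagonal is [2, 1, 2, 2, 2, 2, 2, 1, 2]. Computing the eigenvalues of L and sorting gives [0, 0.1206, 0.4679, 1, 1.6527, 2.3473, 3, 3.5321, 3.8794]. The Fiedler value lambda_2 = 0.1206 is strictly positive, so the graph is connected. By the matrix-tree theorem the graph has (1/9) * product of the nonzero eigenvalues = 1 spanning tree. The eigenvalues sum to 16, which equals trace(L) = 2|E|.

0.1206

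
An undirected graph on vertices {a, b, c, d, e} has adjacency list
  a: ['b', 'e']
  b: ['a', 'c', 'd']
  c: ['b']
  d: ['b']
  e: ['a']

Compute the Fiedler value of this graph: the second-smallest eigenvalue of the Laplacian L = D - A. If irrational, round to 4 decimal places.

0.5188

With the vertex order [a, b, c, d, e], the degrees are [2, 3, 1, 1, 1], giving D = diag(2, 3, 1, 1, 1) and L = D - A. Computing the eigenvalues of L and sorting gives [0, 0.5188, 1, 2.3111, 4.1701]. The Fiedler value lambda_2 = 0.5188 is strictly positive, so the graph is connected. The eigenvalues sum to 8, which equals trace(L) = 2|E|.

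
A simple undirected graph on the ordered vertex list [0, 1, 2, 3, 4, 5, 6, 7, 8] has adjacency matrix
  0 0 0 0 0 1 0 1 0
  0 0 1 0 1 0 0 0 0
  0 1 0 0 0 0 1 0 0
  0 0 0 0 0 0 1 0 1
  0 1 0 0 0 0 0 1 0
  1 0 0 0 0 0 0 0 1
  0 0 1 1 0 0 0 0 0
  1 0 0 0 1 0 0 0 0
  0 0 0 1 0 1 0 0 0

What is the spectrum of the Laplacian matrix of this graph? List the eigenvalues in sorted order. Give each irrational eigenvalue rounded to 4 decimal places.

Reading degrees in the order [0, 1, 2, 3, 4, 5, 6, 7, 8] gives [2, 2, 2, 2, 2, 2, 2, 2, 2]; set D = diag(2, 2, 2, 2, 2, 2, 2, 2, 2) and form L = D - A. The multiplicity of 0 as a Laplacian eigenvalue equals the number of connected components.

[0, 0.4679, 0.4679, 1.6527, 1.6527, 3, 3, 3.8794, 3.8794]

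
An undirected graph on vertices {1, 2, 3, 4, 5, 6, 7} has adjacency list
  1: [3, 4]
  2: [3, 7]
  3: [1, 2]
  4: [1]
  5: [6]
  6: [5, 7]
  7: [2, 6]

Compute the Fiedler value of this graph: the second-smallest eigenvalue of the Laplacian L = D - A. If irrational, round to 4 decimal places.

Reading degrees in the order [1, 2, 3, 4, 5, 6, 7] gives [2, 2, 2, 1, 1, 2, 2]; set D = diag(2, 2, 2, 1, 1, 2, 2) and form L = D - A. The smallest Laplacian eigenvalue is always 0. The next one, lambda_2 = 0.1981, measures how hard the graph is to disconnect: larger values mean better connectivity.

0.1981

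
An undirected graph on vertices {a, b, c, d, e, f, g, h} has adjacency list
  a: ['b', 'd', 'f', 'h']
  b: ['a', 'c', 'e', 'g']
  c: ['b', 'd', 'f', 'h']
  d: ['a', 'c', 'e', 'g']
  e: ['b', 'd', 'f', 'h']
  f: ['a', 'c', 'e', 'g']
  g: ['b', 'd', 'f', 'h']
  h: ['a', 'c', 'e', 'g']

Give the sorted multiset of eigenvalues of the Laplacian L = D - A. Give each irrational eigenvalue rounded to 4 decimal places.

Reading degrees in the order [a, b, c, d, e, f, g, h] gives [4, 4, 4, 4, 4, 4, 4, 4]; set D = diag(4, 4, 4, 4, 4, 4, 4, 4) and form L = D - A. Diagonalising L (or applying a numerical eigensolver to the 8x8 matrix) gives the spectrum above. The single zero eigenvalue shows the graph is connected.

[0, 4, 4, 4, 4, 4, 4, 8]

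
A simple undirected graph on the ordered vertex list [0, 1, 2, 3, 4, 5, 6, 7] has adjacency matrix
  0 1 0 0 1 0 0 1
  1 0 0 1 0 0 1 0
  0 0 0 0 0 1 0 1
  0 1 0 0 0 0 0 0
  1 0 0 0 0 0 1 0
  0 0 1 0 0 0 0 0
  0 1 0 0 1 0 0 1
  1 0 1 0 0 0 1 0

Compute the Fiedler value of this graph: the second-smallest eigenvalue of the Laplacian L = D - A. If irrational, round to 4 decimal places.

0.3479

With the vertex order [0, 1, 2, 3, 4, 5, 6, 7], the degrees are [3, 3, 2, 1, 2, 1, 3, 3], giving D = diag(3, 3, 2, 1, 2, 1, 3, 3) and L = D - A. The smallest Laplacian eigenvalue is always 0. The next one, lambda_2 = 0.3479, measures how hard the graph is to disconnect: larger values mean better connectivity.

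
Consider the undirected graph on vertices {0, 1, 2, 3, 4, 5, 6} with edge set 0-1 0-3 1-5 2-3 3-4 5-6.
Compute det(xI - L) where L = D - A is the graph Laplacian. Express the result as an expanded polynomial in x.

x^7 - 12x^6 + 54x^5 - 114x^4 + 116x^3 - 52x^2 + 7x

Reading degrees in the order [0, 1, 2, 3, 4, 5, 6] gives [2, 2, 1, 3, 1, 2, 1]; set D = diag(2, 2, 1, 3, 1, 2, 1) and form L = D - A. L has integer entries, so p(x) = det(xI - L) has integer coefficients. Expanding the determinant yields x^7 - 12x^6 + 54x^5 - 114x^4 + 116x^3 - 52x^2 + 7x. The coefficient of x^6 equals -trace(L) = -12, matching the sum of degrees. The eigenvalues sum to 12, which equals trace(L) = 2|E|. The largest eigenvalue, 4.2283, is at most the vertex count 7.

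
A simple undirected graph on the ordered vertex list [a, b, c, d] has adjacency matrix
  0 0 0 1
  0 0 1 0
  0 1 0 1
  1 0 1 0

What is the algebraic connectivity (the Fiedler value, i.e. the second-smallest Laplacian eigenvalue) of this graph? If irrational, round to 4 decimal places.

Reading degrees in the order [a, b, c, d] gives [1, 1, 2, 2]; set D = diag(1, 1, 2, 2) and form L = D - A. The smallest Laplacian eigenvalue is always 0. The next one, lambda_2 = 0.5858, measures how hard the graph is to disconnect: larger values mean better connectivity. There is one zero in the spectrum, matching the 1 component.

0.5858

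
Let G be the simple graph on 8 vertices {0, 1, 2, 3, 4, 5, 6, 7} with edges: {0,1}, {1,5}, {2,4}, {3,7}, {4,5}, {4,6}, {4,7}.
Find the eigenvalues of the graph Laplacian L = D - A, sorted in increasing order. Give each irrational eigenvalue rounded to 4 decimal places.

[0, 0.2538, 0.5472, 1, 1.4689, 2.4066, 3.1504, 5.1732]

With the vertex order [0, 1, 2, 3, 4, 5, 6, 7], the degrees are [1, 2, 1, 1, 4, 2, 1, 2], giving D = diag(1, 2, 1, 1, 4, 2, 1, 2) and L = D - A. L is symmetric positive semidefinite, so every eigenvalue is real and nonnegative. The single zero eigenvalue shows the graph is connected. The largest eigenvalue, 5.1732, is at most the vertex count 8.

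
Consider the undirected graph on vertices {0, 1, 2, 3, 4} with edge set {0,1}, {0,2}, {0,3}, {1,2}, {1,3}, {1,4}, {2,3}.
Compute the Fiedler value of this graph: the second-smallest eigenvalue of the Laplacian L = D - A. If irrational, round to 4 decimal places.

With the vertex order [0, 1, 2, 3, 4], the degrees are [3, 4, 3, 3, 1], giving D = diag(3, 4, 3, 3, 1) and L = D - A. The sorted Laplacian eigenvalues are [0, 1, 4, 4, 5]; the algebraic connectivity is the second entry, 1. The eigenvalues sum to 14, which equals trace(L) = 2|E|.

1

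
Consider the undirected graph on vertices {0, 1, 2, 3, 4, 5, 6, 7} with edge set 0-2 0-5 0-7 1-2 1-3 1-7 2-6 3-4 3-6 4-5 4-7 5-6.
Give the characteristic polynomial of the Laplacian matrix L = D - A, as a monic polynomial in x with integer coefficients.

x^8 - 24x^7 + 240x^6 - 1296x^5 + 4080x^4 - 7488x^3 + 7424x^2 - 3072x

Reading degrees in the order [0, 1, 2, 3, 4, 5, 6, 7] gives [3, 3, 3, 3, 3, 3, 3, 3]; set D = diag(3, 3, 3, 3, 3, 3, 3, 3) and form L = D - A. L has integer entries, so p(x) = det(xI - L) has integer coefficients. Expanding the determinant yields x^8 - 24x^7 + 240x^6 - 1296x^5 + 4080x^4 - 7488x^3 + 7424x^2 - 3072x. The constant term is 0 because L is singular (the all-ones vector lies in its kernel).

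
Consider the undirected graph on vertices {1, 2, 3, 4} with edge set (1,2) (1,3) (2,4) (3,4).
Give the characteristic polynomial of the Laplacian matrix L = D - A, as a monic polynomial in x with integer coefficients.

Reading degrees in the order [1, 2, 3, 4] gives [2, 2, 2, 2]; set D = diag(2, 2, 2, 2) and form L = D - A. The eigenvalues of L are [0, 2, 2, 4]; the characteristic polynomial is the product of (x - lambda_i), which multiplies out to x^4 - 8x^3 + 20x^2 - 16x. The constant term is 0 because L is singular (the all-ones vector lies in its kernel).

x^4 - 8x^3 + 20x^2 - 16x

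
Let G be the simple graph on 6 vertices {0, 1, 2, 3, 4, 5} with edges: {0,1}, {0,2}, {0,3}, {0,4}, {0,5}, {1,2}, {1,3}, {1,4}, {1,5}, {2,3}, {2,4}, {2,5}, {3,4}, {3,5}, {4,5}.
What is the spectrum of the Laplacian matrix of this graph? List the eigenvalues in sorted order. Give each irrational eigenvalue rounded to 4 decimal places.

Each diagonal entry of L is the vertex degree and each off-diagonal entry is -1 where an edge is present, 0 otherwise; in the order [0, 1, 2, 3, 4, 5] the diagonal is [5, 5, 5, 5, 5, 5]. The multiplicity of 0 as a Laplacian eigenvalue equals the number of connected components.

[0, 6, 6, 6, 6, 6]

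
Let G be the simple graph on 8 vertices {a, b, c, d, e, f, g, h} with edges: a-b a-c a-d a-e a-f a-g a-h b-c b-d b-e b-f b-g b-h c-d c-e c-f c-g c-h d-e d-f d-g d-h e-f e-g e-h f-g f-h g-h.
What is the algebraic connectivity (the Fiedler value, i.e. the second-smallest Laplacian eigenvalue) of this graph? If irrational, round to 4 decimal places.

Each diagonal entry of L is the vertex degree and each off-diagonal entry is -1 where an edge is present, 0 otherwise; in the order [a, b, c, d, e, f, g, h] the diagonal is [7, 7, 7, 7, 7, 7, 7, 7]. Computing the eigenvalues of L and sorting gives [0, 8, 8, 8, 8, 8, 8, 8]. The Fiedler value lambda_2 = 8 is strictly positive, so the graph is connected.

8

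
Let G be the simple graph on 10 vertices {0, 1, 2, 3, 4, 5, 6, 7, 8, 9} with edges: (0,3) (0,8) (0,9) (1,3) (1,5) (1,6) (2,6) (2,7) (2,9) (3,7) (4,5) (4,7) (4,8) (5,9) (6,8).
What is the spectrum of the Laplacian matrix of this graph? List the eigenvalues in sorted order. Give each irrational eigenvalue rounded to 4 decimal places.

[0, 2, 2, 2, 2, 2, 5, 5, 5, 5]

Each diagonal entry of L is the vertex degree and each off-diagonal entry is -1 where an edge is present, 0 otherwise; in the order [0, 1, 2, 3, 4, 5, 6, 7, 8, 9] the diagonal is [3, 3, 3, 3, 3, 3, 3, 3, 3, 3]. Since every row of L sums to 0, the all-ones vector is in the kernel and 0 is an eigenvalue. There is one zero in the spectrum, matching the 1 component.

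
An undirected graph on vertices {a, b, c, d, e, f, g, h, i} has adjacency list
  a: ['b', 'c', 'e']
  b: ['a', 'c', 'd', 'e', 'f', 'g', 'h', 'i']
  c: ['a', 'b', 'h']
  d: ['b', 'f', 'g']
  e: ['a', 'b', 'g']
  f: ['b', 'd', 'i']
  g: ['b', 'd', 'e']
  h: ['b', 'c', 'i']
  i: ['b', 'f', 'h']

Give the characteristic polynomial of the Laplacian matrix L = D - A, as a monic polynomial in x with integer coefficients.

x^9 - 32x^8 + 428x^7 - 3136x^6 + 13786x^5 - 37232x^4 + 60276x^3 - 53424x^2 + 19845x

Each diagonal entry of L is the vertex degree and each off-diagonal entry is -1 where an edge is present, 0 otherwise; in the order [a, b, c, d, e, f, g, h, i] the diagonal is [3, 8, 3, 3, 3, 3, 3, 3, 3]. Computing det(xI - L) by cofactor expansion (or equivalently via sum-over-permutations) gives x^9 - 32x^8 + 428x^7 - 3136x^6 + 13786x^5 - 37232x^4 + 60276x^3 - 53424x^2 + 19845x. The constant term is 0 because L is singular (the all-ones vector lies in its kernel).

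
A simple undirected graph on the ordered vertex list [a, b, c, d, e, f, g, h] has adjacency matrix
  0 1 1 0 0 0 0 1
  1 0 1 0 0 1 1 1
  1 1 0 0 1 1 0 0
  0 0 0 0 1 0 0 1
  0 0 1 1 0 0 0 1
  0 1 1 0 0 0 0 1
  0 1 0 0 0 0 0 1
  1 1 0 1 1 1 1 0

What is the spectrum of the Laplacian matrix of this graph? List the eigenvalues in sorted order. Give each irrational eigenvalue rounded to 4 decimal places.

[0, 1.4149, 1.9605, 3, 3.3885, 4.9493, 5.9701, 7.3167]

Reading degrees in the order [a, b, c, d, e, f, g, h] gives [3, 5, 4, 2, 3, 3, 2, 6]; set D = diag(3, 5, 4, 2, 3, 3, 2, 6) and form L = D - A. The multiplicity of 0 as a Laplacian eigenvalue equals the number of connected components. The single zero eigenvalue shows the graph is connected. The eigenvalues sum to 28, which equals trace(L) = 2|E|. By the matrix-tree theorem the graph has (1/8) * product of the nonzero eigenvalues = 762 spanning trees.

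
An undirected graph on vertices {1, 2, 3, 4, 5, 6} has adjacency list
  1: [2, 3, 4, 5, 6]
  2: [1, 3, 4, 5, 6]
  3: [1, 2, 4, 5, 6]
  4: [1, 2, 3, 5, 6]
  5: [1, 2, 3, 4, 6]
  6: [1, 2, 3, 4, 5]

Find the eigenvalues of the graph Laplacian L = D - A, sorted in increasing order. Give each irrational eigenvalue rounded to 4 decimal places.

[0, 6, 6, 6, 6, 6]

Each diagonal entry of L is the vertex degree and each off-diagonal entry is -1 where an edge is present, 0 otherwise; in the order [1, 2, 3, 4, 5, 6] the diagonal is [5, 5, 5, 5, 5, 5]. The multiplicity of 0 as a Laplacian eigenvalue equals the number of connected components. The single zero eigenvalue shows the graph is connected. By the matrix-tree theorem the graph has (1/6) * product of the nonzero eigenvalues = 1296 spanning trees. The eigenvalues sum to 30, which equals trace(L) = 2|E|.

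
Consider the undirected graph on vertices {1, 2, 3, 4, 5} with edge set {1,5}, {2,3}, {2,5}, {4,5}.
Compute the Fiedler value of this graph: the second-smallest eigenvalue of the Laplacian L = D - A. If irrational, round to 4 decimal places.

0.5188

With the vertex order [1, 2, 3, 4, 5], the degrees are [1, 2, 1, 1, 3], giving D = diag(1, 2, 1, 1, 3) and L = D - A. The sorted Laplacian eigenvalues are [0, 0.5188, 1, 2.3111, 4.1701]; the algebraic connectivity is the second entry, 0.5188.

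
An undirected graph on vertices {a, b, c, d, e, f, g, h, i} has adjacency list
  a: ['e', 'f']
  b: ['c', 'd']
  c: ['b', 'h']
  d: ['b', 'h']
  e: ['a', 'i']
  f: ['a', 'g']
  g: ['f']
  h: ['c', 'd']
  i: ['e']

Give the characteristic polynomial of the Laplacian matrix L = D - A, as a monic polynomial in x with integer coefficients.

x^9 - 16x^8 + 105x^7 - 364x^6 + 713x^5 - 776x^4 + 420x^3 - 80x^2

With the vertex order [a, b, c, d, e, f, g, h, i], the degrees are [2, 2, 2, 2, 2, 2, 1, 2, 1], giving D = diag(2, 2, 2, 2, 2, 2, 1, 2, 1) and L = D - A. L has integer entries, so p(x) = det(xI - L) has integer coefficients. Expanding the determinant yields x^9 - 16x^8 + 105x^7 - 364x^6 + 713x^5 - 776x^4 + 420x^3 - 80x^2. The constant term is 0 because L is singular (the all-ones vector lies in its kernel). The largest eigenvalue, 4, is at most the vertex count 9. There are 2 zeros in the spectrum, matching the 2 components.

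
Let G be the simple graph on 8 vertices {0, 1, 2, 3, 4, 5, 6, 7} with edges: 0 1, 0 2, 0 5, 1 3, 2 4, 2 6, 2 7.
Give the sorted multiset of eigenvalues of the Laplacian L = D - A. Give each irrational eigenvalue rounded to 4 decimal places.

[0, 0.2888, 0.6742, 1, 1, 2.1694, 3.5857, 5.2819]

With the vertex order [0, 1, 2, 3, 4, 5, 6, 7], the degrees are [3, 2, 4, 1, 1, 1, 1, 1], giving D = diag(3, 2, 4, 1, 1, 1, 1, 1) and L = D - A. L is symmetric positive semidefinite, so every eigenvalue is real and nonnegative. The single zero eigenvalue shows the graph is connected. There is one zero in the spectrum, matching the 1 component.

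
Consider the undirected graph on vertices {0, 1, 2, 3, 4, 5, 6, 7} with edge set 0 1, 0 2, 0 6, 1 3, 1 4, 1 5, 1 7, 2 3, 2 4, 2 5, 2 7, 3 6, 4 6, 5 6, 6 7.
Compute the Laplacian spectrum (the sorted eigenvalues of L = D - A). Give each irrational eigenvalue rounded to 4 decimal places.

With the vertex order [0, 1, 2, 3, 4, 5, 6, 7], the degrees are [3, 5, 5, 3, 3, 3, 5, 3], giving D = diag(3, 5, 5, 3, 3, 3, 5, 3) and L = D - A. The multiplicity of 0 as a Laplacian eigenvalue equals the number of connected components. The largest eigenvalue, 8, is at most the vertex count 8.

[0, 3, 3, 3, 3, 5, 5, 8]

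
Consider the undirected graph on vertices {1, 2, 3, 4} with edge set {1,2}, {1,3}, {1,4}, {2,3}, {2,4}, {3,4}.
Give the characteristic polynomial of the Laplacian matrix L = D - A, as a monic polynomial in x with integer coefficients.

Reading degrees in the order [1, 2, 3, 4] gives [3, 3, 3, 3]; set D = diag(3, 3, 3, 3) and form L = D - A. Computing det(xI - L) by cofactor expansion (or equivalently via sum-over-permutations) gives x^4 - 12x^3 + 48x^2 - 64x. The coefficient of x^3 equals -trace(L) = -12, matching the sum of degrees. The largest eigenvalue, 4, is at most the vertex count 4.

x^4 - 12x^3 + 48x^2 - 64x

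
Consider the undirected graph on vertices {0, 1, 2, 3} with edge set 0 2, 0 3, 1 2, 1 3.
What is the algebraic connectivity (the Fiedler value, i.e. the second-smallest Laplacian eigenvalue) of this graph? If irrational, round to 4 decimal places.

2

With the vertex order [0, 1, 2, 3], the degrees are [2, 2, 2, 2], giving D = diag(2, 2, 2, 2) and L = D - A. The sorted Laplacian eigenvalues are [0, 2, 2, 4]; the algebraic connectivity is the second entry, 2. The eigenvalues sum to 8, which equals trace(L) = 2|E|.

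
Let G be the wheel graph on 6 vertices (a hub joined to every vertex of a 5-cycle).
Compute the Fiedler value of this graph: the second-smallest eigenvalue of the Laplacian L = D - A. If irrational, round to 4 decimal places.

The graph has 6 vertices and degree multiset [5, 3, 3, 3, 3, 3]; D is the diagonal matrix of degrees and L = D - A. Computing the eigenvalues of L and sorting gives [0, 2.3820, 2.3820, 4.6180, 4.6180, 6]. The Fiedler value lambda_2 = 2.3820 is strictly positive, so the graph is connected. There is one zero in the spectrum, matching the 1 component. By the matrix-tree theorem the graph has (1/6) * product of the nonzero eigenvalues = 121 spanning trees.

2.3820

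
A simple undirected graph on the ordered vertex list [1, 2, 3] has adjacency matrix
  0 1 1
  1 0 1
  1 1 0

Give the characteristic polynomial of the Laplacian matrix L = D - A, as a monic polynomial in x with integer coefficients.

x^3 - 6x^2 + 9x

Reading degrees in the order [1, 2, 3] gives [2, 2, 2]; set D = diag(2, 2, 2) and form L = D - A. The eigenvalues of L are [0, 3, 3]; the characteristic polynomial is the product of (x - lambda_i), which multiplies out to x^3 - 6x^2 + 9x. The constant term is 0 because L is singular (the all-ones vector lies in its kernel). The eigenvalues sum to 6, which equals trace(L) = 2|E|. There is one zero in the spectrum, matching the 1 component.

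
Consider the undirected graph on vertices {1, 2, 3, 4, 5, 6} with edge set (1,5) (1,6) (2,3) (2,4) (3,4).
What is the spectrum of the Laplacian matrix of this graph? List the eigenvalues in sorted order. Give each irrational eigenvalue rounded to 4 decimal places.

Reading degrees in the order [1, 2, 3, 4, 5, 6] gives [2, 2, 2, 2, 1, 1]; set D = diag(2, 2, 2, 2, 1, 1) and form L = D - A. Diagonalising L (or applying a numerical eigensolver to the 6x6 matrix) gives the spectrum above. The 2 zero eigenvalues correspond to the 2 connected components.

[0, 0, 1, 3, 3, 3]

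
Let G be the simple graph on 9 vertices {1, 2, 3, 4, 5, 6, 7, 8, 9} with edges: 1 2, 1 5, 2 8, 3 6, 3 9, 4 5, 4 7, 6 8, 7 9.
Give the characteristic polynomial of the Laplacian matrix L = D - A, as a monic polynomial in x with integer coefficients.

x^9 - 18x^8 + 135x^7 - 546x^6 + 1287x^5 - 1782x^4 + 1386x^3 - 540x^2 + 81x

With the vertex order [1, 2, 3, 4, 5, 6, 7, 8, 9], the degrees are [2, 2, 2, 2, 2, 2, 2, 2, 2], giving D = diag(2, 2, 2, 2, 2, 2, 2, 2, 2) and L = D - A. Computing det(xI - L) by cofactor expansion (or equivalently via sum-over-permutations) gives x^9 - 18x^8 + 135x^7 - 546x^6 + 1287x^5 - 1782x^4 + 1386x^3 - 540x^2 + 81x. The coefficient of x^8 equals -trace(L) = -18, matching the sum of degrees. By the matrix-tree theorem the graph has (1/9) * product of the nonzero eigenvalues = 9 spanning trees.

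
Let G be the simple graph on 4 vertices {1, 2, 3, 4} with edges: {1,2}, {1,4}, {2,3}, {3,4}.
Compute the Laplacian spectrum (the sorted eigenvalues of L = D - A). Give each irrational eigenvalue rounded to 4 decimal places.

[0, 2, 2, 4]

With the vertex order [1, 2, 3, 4], the degrees are [2, 2, 2, 2], giving D = diag(2, 2, 2, 2) and L = D - A. L is symmetric positive semidefinite, so every eigenvalue is real and nonnegative.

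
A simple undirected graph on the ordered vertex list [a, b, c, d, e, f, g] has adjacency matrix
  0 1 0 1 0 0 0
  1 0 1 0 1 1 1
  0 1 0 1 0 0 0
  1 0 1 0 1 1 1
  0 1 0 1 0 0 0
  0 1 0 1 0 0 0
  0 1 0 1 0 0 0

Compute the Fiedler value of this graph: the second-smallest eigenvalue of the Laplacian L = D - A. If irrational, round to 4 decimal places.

Reading degrees in the order [a, b, c, d, e, f, g] gives [2, 5, 2, 5, 2, 2, 2]; set D = diag(2, 5, 2, 5, 2, 2, 2) and form L = D - A. The sorted Laplacian eigenvalues are [0, 2, 2, 2, 2, 5, 7]; the algebraic connectivity is the second entry, 2.

2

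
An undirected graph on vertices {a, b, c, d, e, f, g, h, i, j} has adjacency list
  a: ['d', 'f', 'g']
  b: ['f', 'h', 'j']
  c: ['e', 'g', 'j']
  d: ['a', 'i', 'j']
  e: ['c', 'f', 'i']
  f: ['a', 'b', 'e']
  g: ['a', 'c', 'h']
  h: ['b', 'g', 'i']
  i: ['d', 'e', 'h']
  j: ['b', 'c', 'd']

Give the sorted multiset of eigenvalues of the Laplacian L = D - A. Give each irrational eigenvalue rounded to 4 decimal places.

[0, 2, 2, 2, 2, 2, 5, 5, 5, 5]

With the vertex order [a, b, c, d, e, f, g, h, i, j], the degrees are [3, 3, 3, 3, 3, 3, 3, 3, 3, 3], giving D = diag(3, 3, 3, 3, 3, 3, 3, 3, 3, 3) and L = D - A. Diagonalising L (or applying a numerical eigensolver to the 10x10 matrix) gives the spectrum above. The single zero eigenvalue shows the graph is connected. By the matrix-tree theorem the graph has (1/10) * product of the nonzero eigenvalues = 2000 spanning trees.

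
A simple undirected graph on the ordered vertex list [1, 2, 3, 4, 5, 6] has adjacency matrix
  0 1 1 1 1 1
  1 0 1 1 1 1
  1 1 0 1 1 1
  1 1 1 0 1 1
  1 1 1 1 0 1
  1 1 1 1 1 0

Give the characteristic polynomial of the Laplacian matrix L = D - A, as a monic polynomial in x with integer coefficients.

x^6 - 30x^5 + 360x^4 - 2160x^3 + 6480x^2 - 7776x

With the vertex order [1, 2, 3, 4, 5, 6], the degrees are [5, 5, 5, 5, 5, 5], giving D = diag(5, 5, 5, 5, 5, 5) and L = D - A. L has integer entries, so p(x) = det(xI - L) has integer coefficients. Expanding the determinant yields x^6 - 30x^5 + 360x^4 - 2160x^3 + 6480x^2 - 7776x. Since p(0) = det(-L) = 0, x divides p(x). The eigenvalues sum to 30, which equals trace(L) = 2|E|.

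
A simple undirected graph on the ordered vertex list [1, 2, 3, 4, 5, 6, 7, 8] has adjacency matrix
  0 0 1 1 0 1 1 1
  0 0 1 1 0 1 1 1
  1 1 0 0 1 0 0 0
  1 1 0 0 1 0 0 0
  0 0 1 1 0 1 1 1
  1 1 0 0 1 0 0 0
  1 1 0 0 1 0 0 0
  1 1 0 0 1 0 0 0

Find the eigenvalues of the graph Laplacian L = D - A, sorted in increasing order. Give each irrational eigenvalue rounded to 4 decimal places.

[0, 3, 3, 3, 3, 5, 5, 8]

Each diagonal entry of L is the vertex degree and each off-diagonal entry is -1 where an edge is present, 0 otherwise; in the order [1, 2, 3, 4, 5, 6, 7, 8] the diagonal is [5, 5, 3, 3, 5, 3, 3, 3]. Since every row of L sums to 0, the all-ones vector is in the kernel and 0 is an eigenvalue. The single zero eigenvalue shows the graph is connected. By the matrix-tree theorem the graph has (1/8) * product of the nonzero eigenvalues = 2025 spanning trees.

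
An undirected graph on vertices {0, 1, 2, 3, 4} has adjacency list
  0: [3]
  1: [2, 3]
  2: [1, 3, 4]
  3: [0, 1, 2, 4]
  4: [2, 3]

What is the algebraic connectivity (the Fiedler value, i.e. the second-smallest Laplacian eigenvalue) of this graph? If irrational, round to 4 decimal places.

1

Reading degrees in the order [0, 1, 2, 3, 4] gives [1, 2, 3, 4, 2]; set D = diag(1, 2, 3, 4, 2) and form L = D - A. The smallest Laplacian eigenvalue is always 0. The next one, lambda_2 = 1, measures how hard the graph is to disconnect: larger values mean better connectivity. By the matrix-tree theorem the graph has (1/5) * product of the nonzero eigenvalues = 8 spanning trees.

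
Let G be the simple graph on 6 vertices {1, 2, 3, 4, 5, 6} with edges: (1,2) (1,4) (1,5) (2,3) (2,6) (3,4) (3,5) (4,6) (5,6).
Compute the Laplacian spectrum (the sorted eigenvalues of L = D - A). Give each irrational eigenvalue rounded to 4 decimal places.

Reading degrees in the order [1, 2, 3, 4, 5, 6] gives [3, 3, 3, 3, 3, 3]; set D = diag(3, 3, 3, 3, 3, 3) and form L = D - A. Since every row of L sums to 0, the all-ones vector is in the kernel and 0 is an eigenvalue. The single zero eigenvalue shows the graph is connected. There is one zero in the spectrum, matching the 1 component. The largest eigenvalue, 6, is at most the vertex count 6.

[0, 3, 3, 3, 3, 6]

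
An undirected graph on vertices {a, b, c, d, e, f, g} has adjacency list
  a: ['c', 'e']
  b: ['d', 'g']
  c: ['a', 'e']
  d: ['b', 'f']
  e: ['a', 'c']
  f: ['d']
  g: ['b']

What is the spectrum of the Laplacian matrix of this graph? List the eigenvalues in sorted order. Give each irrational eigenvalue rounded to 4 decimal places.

[0, 0, 0.5858, 2, 3, 3, 3.4142]

Each diagonal entry of L is the vertex degree and each off-diagonal entry is -1 where an edge is present, 0 otherwise; in the order [a, b, c, d, e, f, g] the diagonal is [2, 2, 2, 2, 2, 1, 1]. L is symmetric positive semidefinite, so every eigenvalue is real and nonnegative. The 2 zero eigenvalues correspond to the 2 connected components. The eigenvalues sum to 12, which equals trace(L) = 2|E|.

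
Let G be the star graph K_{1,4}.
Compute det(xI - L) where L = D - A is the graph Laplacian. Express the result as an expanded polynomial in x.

x^5 - 8x^4 + 18x^3 - 16x^2 + 5x

The graph has 5 vertices and degree multiset [4, 1, 1, 1, 1]; D is the diagonal matrix of degrees and L = D - A. Computing det(xI - L) by cofactor expansion (or equivalently via sum-over-permutations) gives x^5 - 8x^4 + 18x^3 - 16x^2 + 5x. The coefficient of x^4 equals -trace(L) = -8, matching the sum of degrees. By the matrix-tree theorem the graph has (1/5) * product of the nonzero eigenvalues = 1 spanning tree.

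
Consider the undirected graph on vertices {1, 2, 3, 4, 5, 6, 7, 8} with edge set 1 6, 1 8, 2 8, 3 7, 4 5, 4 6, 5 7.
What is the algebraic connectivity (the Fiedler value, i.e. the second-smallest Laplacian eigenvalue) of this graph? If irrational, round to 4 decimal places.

0.1522

Reading degrees in the order [1, 2, 3, 4, 5, 6, 7, 8] gives [2, 1, 1, 2, 2, 2, 2, 2]; set D = diag(2, 1, 1, 2, 2, 2, 2, 2) and form L = D - A. The sorted Laplacian eigenvalues are [0, 0.1522, 0.5858, 1.2346, 2, 2.7654, 3.4142, 3.8478]; the algebraic connectivity is the second entry, 0.1522. There is one zero in the spectrum, matching the 1 component.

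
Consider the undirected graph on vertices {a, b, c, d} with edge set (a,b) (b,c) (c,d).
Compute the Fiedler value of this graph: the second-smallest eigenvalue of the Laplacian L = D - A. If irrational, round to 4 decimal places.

Reading degrees in the order [a, b, c, d] gives [1, 2, 2, 1]; set D = diag(1, 2, 2, 1) and form L = D - A. The sorted Laplacian eigenvalues are [0, 0.5858, 2, 3.4142]; the algebraic connectivity is the second entry, 0.5858. There is one zero in the spectrum, matching the 1 component.

0.5858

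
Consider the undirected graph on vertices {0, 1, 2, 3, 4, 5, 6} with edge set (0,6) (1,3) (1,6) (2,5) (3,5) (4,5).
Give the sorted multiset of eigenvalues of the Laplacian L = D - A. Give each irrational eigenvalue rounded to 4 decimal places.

[0, 0.2254, 1, 1, 2.1859, 3.3604, 4.2283]

Reading degrees in the order [0, 1, 2, 3, 4, 5, 6] gives [1, 2, 1, 2, 1, 3, 2]; set D = diag(1, 2, 1, 2, 1, 3, 2) and form L = D - A. L is symmetric positive semidefinite, so every eigenvalue is real and nonnegative. The single zero eigenvalue shows the graph is connected.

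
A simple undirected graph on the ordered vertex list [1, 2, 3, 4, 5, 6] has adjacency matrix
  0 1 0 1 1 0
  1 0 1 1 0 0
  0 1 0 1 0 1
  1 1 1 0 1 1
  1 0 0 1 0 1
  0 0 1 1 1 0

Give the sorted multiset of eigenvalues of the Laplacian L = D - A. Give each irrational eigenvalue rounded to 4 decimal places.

Each diagonal entry of L is the vertex degree and each off-diagonal entry is -1 where an edge is present, 0 otherwise; in the order [1, 2, 3, 4, 5, 6] the diagonal is [3, 3, 3, 5, 3, 3]. The multiplicity of 0 as a Laplacian eigenvalue equals the number of connected components. The single zero eigenvalue shows the graph is connected.

[0, 2.3820, 2.3820, 4.6180, 4.6180, 6]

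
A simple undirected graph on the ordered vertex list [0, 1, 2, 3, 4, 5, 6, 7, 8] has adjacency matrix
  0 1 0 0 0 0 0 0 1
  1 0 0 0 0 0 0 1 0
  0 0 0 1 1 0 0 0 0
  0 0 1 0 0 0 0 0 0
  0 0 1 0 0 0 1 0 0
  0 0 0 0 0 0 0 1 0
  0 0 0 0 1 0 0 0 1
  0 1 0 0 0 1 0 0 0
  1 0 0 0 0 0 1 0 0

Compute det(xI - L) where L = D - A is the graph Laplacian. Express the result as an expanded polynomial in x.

Reading degrees in the order [0, 1, 2, 3, 4, 5, 6, 7, 8] gives [2, 2, 2, 1, 2, 1, 2, 2, 2]; set D = diag(2, 2, 2, 1, 2, 1, 2, 2, 2) and form L = D - A. L has integer entries, so p(x) = det(xI - L) has integer coefficients. Expanding the determinant yields x^9 - 16x^8 + 105x^7 - 364x^6 + 715x^5 - 792x^4 + 462x^3 - 120x^2 + 9x. Since p(0) = det(-L) = 0, x divides p(x). There is one zero in the spectrum, matching the 1 component. By the matrix-tree theorem the graph has (1/9) * product of the nonzero eigenvalues = 1 spanning tree.

x^9 - 16x^8 + 105x^7 - 364x^6 + 715x^5 - 792x^4 + 462x^3 - 120x^2 + 9x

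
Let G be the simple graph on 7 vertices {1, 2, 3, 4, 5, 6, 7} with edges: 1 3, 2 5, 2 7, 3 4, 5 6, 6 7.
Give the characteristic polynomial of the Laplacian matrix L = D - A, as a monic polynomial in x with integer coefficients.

x^7 - 12x^6 + 55x^5 - 120x^4 + 124x^3 - 48x^2

Reading degrees in the order [1, 2, 3, 4, 5, 6, 7] gives [1, 2, 2, 1, 2, 2, 2]; set D = diag(1, 2, 2, 1, 2, 2, 2) and form L = D - A. Computing det(xI - L) by cofactor expansion (or equivalently via sum-over-permutations) gives x^7 - 12x^6 + 55x^5 - 120x^4 + 124x^3 - 48x^2. The constant term is 0 because L is singular (the all-ones vector lies in its kernel). The eigenvalues sum to 12, which equals trace(L) = 2|E|.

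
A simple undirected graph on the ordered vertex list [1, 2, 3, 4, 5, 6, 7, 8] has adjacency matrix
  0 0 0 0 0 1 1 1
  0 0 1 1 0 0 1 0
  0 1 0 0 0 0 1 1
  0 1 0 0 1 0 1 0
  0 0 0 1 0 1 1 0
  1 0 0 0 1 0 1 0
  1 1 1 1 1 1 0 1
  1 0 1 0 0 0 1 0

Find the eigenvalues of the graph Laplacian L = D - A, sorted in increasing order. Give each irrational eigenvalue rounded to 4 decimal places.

Reading degrees in the order [1, 2, 3, 4, 5, 6, 7, 8] gives [3, 3, 3, 3, 3, 3, 7, 3]; set D = diag(3, 3, 3, 3, 3, 3, 7, 3) and form L = D - A. L is symmetric positive semidefinite, so every eigenvalue is real and nonnegative. There is one zero in the spectrum, matching the 1 component. The largest eigenvalue, 8, is at most the vertex count 8.

[0, 1.7530, 1.7530, 3.4450, 3.4450, 4.8019, 4.8019, 8]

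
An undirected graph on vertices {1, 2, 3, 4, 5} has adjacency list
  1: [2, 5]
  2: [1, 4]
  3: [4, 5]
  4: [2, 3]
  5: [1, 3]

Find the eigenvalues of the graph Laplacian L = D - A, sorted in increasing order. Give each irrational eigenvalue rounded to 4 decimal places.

[0, 1.3820, 1.3820, 3.6180, 3.6180]

Each diagonal entry of L is the vertex degree and each off-diagonal entry is -1 where an edge is present, 0 otherwise; in the order [1, 2, 3, 4, 5] the diagonal is [2, 2, 2, 2, 2]. Diagonalising L (or applying a numerical eigensolver to the 5x5 matrix) gives the spectrum above. The single zero eigenvalue shows the graph is connected.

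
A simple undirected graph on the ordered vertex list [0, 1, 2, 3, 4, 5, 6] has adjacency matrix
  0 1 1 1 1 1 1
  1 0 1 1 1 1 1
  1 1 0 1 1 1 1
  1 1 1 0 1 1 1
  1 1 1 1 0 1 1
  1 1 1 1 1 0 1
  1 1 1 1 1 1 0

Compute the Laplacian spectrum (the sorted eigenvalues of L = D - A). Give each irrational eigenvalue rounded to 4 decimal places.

[0, 7, 7, 7, 7, 7, 7]

With the vertex order [0, 1, 2, 3, 4, 5, 6], the degrees are [6, 6, 6, 6, 6, 6, 6], giving D = diag(6, 6, 6, 6, 6, 6, 6) and L = D - A. L is symmetric positive semidefinite, so every eigenvalue is real and nonnegative. The single zero eigenvalue shows the graph is connected.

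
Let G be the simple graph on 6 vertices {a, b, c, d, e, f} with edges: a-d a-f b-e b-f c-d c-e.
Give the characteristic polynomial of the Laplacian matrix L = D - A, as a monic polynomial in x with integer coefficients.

With the vertex order [a, b, c, d, e, f], the degrees are [2, 2, 2, 2, 2, 2], giving D = diag(2, 2, 2, 2, 2, 2) and L = D - A. The eigenvalues of L are [0, 1, 1, 3, 3, 4]; the characteristic polynomial is the product of (x - lambda_i), which multiplies out to x^6 - 12x^5 + 54x^4 - 112x^3 + 105x^2 - 36x. The coefficient of x^5 equals -trace(L) = -12, matching the sum of degrees.

x^6 - 12x^5 + 54x^4 - 112x^3 + 105x^2 - 36x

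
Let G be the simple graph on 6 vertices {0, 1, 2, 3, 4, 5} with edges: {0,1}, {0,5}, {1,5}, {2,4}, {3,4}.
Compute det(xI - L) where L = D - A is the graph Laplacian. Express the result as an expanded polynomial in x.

Reading degrees in the order [0, 1, 2, 3, 4, 5] gives [2, 2, 1, 1, 2, 2]; set D = diag(2, 2, 1, 1, 2, 2) and form L = D - A. The eigenvalues of L are [0, 0, 1, 3, 3, 3]; the characteristic polynomial is the product of (x - lambda_i), which multiplies out to x^6 - 10x^5 + 36x^4 - 54x^3 + 27x^2. Since p(0) = det(-L) = 0, x divides p(x). The eigenvalues sum to 10, which equals trace(L) = 2|E|. The largest eigenvalue, 3, is at most the vertex count 6.

x^6 - 10x^5 + 36x^4 - 54x^3 + 27x^2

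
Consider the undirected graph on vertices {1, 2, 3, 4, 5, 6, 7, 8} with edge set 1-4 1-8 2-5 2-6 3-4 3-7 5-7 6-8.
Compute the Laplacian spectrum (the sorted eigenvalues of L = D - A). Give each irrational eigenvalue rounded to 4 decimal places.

[0, 0.5858, 0.5858, 2, 2, 3.4142, 3.4142, 4]

Reading degrees in the order [1, 2, 3, 4, 5, 6, 7, 8] gives [2, 2, 2, 2, 2, 2, 2, 2]; set D = diag(2, 2, 2, 2, 2, 2, 2, 2) and form L = D - A. Diagonalising L (or applying a numerical eigensolver to the 8x8 matrix) gives the spectrum above. The single zero eigenvalue shows the graph is connected. The eigenvalues sum to 16, which equals trace(L) = 2|E|.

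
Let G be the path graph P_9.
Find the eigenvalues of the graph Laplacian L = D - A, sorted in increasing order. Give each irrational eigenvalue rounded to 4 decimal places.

The graph has 9 vertices and degree multiset [2, 2, 2, 2, 2, 2, 2, 1, 1]; D is the diagonal matrix of degrees and L = D - A. The multiplicity of 0 as a Laplacian eigenvalue equals the number of connected components. The single zero eigenvalue shows the graph is connected. The largest eigenvalue, 3.8794, is at most the vertex count 9.

[0, 0.1206, 0.4679, 1, 1.6527, 2.3473, 3, 3.5321, 3.8794]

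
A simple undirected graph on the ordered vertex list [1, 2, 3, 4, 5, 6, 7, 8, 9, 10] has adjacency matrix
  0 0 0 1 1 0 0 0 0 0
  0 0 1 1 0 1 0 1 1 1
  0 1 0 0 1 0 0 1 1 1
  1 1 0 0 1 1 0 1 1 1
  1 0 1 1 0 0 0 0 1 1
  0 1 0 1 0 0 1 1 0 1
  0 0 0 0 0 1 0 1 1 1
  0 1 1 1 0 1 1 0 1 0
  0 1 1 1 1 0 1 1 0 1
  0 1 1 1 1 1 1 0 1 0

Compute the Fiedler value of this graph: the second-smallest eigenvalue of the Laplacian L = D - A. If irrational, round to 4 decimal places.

Reading degrees in the order [1, 2, 3, 4, 5, 6, 7, 8, 9, 10] gives [2, 6, 5, 7, 5, 5, 4, 6, 7, 7]; set D = diag(2, 6, 5, 7, 5, 5, 4, 6, 7, 7) and form L = D - A. The smallest Laplacian eigenvalue is always 0. The next one, lambda_2 = 1.7216, measures how hard the graph is to disconnect: larger values mean better connectivity. The largest eigenvalue, 8.8047, is at most the vertex count 10.

1.7216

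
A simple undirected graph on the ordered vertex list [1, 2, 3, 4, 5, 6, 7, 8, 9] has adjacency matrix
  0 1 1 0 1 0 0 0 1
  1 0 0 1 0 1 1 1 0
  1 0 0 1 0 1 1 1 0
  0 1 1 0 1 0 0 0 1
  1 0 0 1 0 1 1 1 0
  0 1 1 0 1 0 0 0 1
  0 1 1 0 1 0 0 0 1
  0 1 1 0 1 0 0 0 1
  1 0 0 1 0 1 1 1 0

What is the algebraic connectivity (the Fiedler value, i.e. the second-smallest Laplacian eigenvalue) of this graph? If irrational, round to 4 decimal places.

With the vertex order [1, 2, 3, 4, 5, 6, 7, 8, 9], the degrees are [4, 5, 5, 4, 5, 4, 4, 4, 5], giving D = diag(4, 5, 5, 4, 5, 4, 4, 4, 5) and L = D - A. Computing the eigenvalues of L and sorting gives [0, 4, 4, 4, 4, 5, 5, 5, 9]. The Fiedler value lambda_2 = 4 is strictly positive, so the graph is connected.

4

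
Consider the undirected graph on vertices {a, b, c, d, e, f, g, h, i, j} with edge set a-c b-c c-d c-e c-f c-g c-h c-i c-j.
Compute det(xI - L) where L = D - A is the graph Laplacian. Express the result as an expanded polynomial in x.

With the vertex order [a, b, c, d, e, f, g, h, i, j], the degrees are [1, 1, 9, 1, 1, 1, 1, 1, 1, 1], giving D = diag(1, 1, 9, 1, 1, 1, 1, 1, 1, 1) and L = D - A. Computing det(xI - L) by cofactor expansion (or equivalently via sum-over-permutations) gives x^10 - 18x^9 + 108x^8 - 336x^7 + 630x^6 - 756x^5 + 588x^4 - 288x^3 + 81x^2 - 10x. Since p(0) = det(-L) = 0, x divides p(x). There is one zero in the spectrum, matching the 1 component.

x^10 - 18x^9 + 108x^8 - 336x^7 + 630x^6 - 756x^5 + 588x^4 - 288x^3 + 81x^2 - 10x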